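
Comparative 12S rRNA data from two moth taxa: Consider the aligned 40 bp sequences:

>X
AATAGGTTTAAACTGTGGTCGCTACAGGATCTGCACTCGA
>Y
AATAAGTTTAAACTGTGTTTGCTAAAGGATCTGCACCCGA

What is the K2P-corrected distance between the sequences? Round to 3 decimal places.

0.138

Of 40 sites, 3 differences are transitions and 2 are transversions, so P = 3/40 = 0.075 and Q = 2/40 = 0.05.
Under the Kimura two-parameter model, d = −½ ln(1 − 2P − Q) − ¼ ln(1 − 2Q).
1 − 2P − Q = 0.8, giving −½ ln(0.8) = 0.111572.
1 − 2Q = 0.9, giving −¼ ln(0.9) = 0.026340.
d = 0.111572 + 0.026340 = 0.137912.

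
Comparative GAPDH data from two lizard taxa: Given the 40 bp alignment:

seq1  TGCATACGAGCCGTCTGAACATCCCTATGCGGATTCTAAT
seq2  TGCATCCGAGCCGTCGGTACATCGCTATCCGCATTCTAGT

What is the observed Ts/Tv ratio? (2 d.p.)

Transitions are A↔G and C↔T; transversions are all other mismatches.
Transitions: 1. Transversions: 6.
R = 1/6 = 0.166666… ≈ 0.17 (to 2 d.p.).

0.17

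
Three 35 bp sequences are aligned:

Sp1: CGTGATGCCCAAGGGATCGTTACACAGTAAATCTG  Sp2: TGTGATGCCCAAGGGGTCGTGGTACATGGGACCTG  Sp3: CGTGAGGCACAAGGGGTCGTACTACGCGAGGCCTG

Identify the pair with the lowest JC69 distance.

Sp1–Sp2: 10/35 differ, p = 0.286, d = 0.360.
Sp1–Sp3: 12/35 differ, p = 0.343, d = 0.458.
Sp2–Sp3: 9/35 differ, p = 0.257, d = 0.315.
The smallest distance is between Sp2 and Sp3.

Sp2 and Sp3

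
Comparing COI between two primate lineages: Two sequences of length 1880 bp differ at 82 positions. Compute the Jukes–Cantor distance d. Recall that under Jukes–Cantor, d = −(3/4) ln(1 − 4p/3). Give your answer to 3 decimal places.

0.045

p = 82/1880 ≈ 0.043617.
d = −(3/4) ln(1 − 4p/3) = −0.75 ln(1 − 0.058156) = −0.75 ln(0.941844)
  = −0.75 × (-0.059916) = 0.044937 substitutions/site.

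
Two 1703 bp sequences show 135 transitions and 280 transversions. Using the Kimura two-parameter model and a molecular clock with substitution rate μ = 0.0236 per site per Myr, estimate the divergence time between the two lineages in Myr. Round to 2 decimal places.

6.24

P = 135/1703 ≈ 0.079272 and Q = 280/1703 ≈ 0.164416.
Under the Kimura two-parameter model, d = −½ ln(1 − 2P − Q) − ¼ ln(1 − 2Q).
1 − 2P − Q = 0.67704, giving −½ ln(0.67704) = 0.195012.
1 − 2Q = 0.671168, giving −¼ ln(0.671168) = 0.099684.
d = 0.195012 + 0.099684 = 0.294696.
Under a molecular clock d = 2μt, so t = d/(2μ) = 0.294696 / (2 × 0.0236) = 6.24 Myr.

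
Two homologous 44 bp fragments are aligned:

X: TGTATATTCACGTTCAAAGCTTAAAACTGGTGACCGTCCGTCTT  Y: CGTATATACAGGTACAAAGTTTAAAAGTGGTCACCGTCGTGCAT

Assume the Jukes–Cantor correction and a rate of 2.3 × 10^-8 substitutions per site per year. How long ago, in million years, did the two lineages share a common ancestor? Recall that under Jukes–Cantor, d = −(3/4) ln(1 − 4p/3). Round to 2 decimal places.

6.61

The sequences differ at 11 of 44 sites, so p = 11/44 = 0.25.
d = −(3/4) ln(1 − 4p/3) = −0.75 ln(1 − 0.333333) = −0.75 ln(0.666667)
  = −0.75 × (-0.405465) = 0.304099 substitutions/site.
Under a molecular clock d = 2μt, so t = d/(2μ) = 0.304099 / (2 × 2.3 × 10^-8) = 6.61 million years.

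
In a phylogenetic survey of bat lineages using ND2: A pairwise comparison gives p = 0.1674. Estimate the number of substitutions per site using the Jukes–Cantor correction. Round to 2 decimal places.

d = −(3/4) ln(1 − 4p/3) = −0.75 ln(1 − 0.2232) = −0.75 ln(0.7768)
  = −0.75 × (-0.252572) = 0.189429 substitutions/site.

0.19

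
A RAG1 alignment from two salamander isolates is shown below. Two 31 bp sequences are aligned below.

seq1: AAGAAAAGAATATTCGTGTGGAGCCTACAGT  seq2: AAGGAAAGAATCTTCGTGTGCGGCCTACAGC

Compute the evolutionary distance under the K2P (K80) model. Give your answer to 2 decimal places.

Of 31 sites, 3 differences are transitions and 2 are transversions, so P = 3/31 ≈ 0.096774 and Q = 2/31 ≈ 0.064516.
Under the Kimura two-parameter model, d = −½ ln(1 − 2P − Q) − ¼ ln(1 − 2Q).
1 − 2P − Q = 0.741936, giving −½ ln(0.741936) = 0.149246.
1 − 2Q = 0.870968, giving −¼ ln(0.870968) = 0.034538.
d = 0.149246 + 0.034538 = 0.183784.

0.18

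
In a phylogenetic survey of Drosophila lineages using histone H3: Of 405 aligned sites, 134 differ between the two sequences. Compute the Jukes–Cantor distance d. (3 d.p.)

p = 134/405 ≈ 0.330864.
d = −(3/4) ln(1 − 4p/3) = −0.75 ln(1 − 0.441152) = −0.75 ln(0.558848)
  = −0.75 × (-0.581878) = 0.436409 substitutions/site.

0.436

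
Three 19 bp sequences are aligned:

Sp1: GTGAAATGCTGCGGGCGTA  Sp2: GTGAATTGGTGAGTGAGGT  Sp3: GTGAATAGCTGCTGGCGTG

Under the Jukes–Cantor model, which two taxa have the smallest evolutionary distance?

Sp1–Sp2: 7/19 differ, p = 0.368, d = 0.507.
Sp1–Sp3: 4/19 differ, p = 0.211, d = 0.247.
Sp2–Sp3: 8/19 differ, p = 0.421, d = 0.618.
The smallest distance is between Sp1 and Sp3.

Sp1 and Sp3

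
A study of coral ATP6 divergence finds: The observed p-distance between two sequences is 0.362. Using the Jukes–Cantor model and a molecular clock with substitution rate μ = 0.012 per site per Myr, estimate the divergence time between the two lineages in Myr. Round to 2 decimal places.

20.60

d = −(3/4) ln(1 − 4p/3) = −0.75 ln(1 − 0.482667) = −0.75 ln(0.517333)
  = −0.75 × (-0.659069) = 0.494302 substitutions/site.
Under a molecular clock d = 2μt, so t = d/(2μ) = 0.494302 / (2 × 0.012) = 20.60 Myr.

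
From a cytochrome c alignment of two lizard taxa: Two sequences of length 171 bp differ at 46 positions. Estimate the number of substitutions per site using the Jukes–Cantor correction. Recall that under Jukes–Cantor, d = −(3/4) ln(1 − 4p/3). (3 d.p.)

p = 46/171 ≈ 0.269006.
d = −(3/4) ln(1 − 4p/3) = −0.75 ln(1 − 0.358675) = −0.75 ln(0.641325)
  = −0.75 × (-0.444219) = 0.333164 substitutions/site.

0.333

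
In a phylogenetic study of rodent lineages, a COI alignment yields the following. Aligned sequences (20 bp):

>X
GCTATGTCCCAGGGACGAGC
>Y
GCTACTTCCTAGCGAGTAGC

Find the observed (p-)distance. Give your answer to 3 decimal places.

The sequences differ at 6 of 20 positions (sites 5, 6, 10, 13, 16, 17).
p = 6/20 = 0.300.

0.300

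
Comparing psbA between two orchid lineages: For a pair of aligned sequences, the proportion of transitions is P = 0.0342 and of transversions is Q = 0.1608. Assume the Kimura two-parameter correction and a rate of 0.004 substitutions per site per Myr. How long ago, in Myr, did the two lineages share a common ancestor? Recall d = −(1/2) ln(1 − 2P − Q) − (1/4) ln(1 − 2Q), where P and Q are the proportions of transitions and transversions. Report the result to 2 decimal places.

28.40

Under the Kimura two-parameter model, d = −½ ln(1 − 2P − Q) − ¼ ln(1 − 2Q).
1 − 2P − Q = 0.7708, giving −½ ln(0.7708) = 0.130163.
1 − 2Q = 0.6784, giving −¼ ln(0.6784) = 0.097005.
d = 0.130163 + 0.097005 = 0.227168.
Under a molecular clock d = 2μt, so t = d/(2μ) = 0.227168 / (2 × 0.004) = 28.40 Myr.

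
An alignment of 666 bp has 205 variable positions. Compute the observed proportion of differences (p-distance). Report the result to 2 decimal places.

0.31

p = 205/666 = 0.307807… ≈ 0.31 (to 2 d.p.).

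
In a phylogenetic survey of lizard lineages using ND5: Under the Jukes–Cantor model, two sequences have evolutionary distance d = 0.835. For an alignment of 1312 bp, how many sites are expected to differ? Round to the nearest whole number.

Invert JC69: p = (3/4)(1 − e^(−4d/3)) = 0.75 × (1 − e^(-1.113333)) = 0.75 × (1 − 0.328462) = 0.503654.
Expected differing sites = pL ≈ 0.503654 × 1312 = 660.794048 ≈ 661.

661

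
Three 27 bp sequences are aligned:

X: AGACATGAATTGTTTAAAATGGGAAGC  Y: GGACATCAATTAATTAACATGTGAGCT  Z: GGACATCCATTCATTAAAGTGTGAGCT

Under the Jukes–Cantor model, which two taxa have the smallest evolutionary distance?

X–Y: 9/27 differ, p = 0.333, d = 0.441.
X–Z: 10/27 differ, p = 0.370, d = 0.511.
Y–Z: 4/27 differ, p = 0.148, d = 0.165.
The smallest distance is between Y and Z.

Y and Z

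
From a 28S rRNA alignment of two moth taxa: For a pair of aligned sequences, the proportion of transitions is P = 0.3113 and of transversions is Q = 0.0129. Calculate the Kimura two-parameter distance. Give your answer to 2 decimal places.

0.51

Under the Kimura two-parameter model, d = −½ ln(1 − 2P − Q) − ¼ ln(1 − 2Q).
1 − 2P − Q = 0.3645, giving −½ ln(0.3645) = 0.504614.
1 − 2Q = 0.9742, giving −¼ ln(0.9742) = 0.006535.
d = 0.504614 + 0.006535 = 0.511149.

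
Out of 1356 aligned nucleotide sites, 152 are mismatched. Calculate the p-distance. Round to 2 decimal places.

p = 152/1356 = 0.112094… ≈ 0.11 (to 2 d.p.).

0.11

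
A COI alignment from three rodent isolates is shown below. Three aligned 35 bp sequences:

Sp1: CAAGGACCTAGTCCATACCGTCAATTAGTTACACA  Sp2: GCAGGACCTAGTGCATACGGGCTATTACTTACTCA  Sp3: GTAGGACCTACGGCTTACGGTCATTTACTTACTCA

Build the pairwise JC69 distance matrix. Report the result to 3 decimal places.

d(Sp1,Sp2) = 0.273, d(Sp1,Sp3) = 0.360, d(Sp2,Sp3) = 0.233

Sp1–Sp2: 8/35 sites differ → p ≈ 0.228571, d = −0.75 ln(1 − 0.304761) = 0.272625 ≈ 0.273.
Sp1–Sp3: 10/35 sites differ → p ≈ 0.285714, d = −0.75 ln(1 − 0.380952) = 0.359679 ≈ 0.360.
Sp2–Sp3: 7/35 sites differ → p = 0.2, d = −0.75 ln(1 − 0.266667) = 0.232617 ≈ 0.233.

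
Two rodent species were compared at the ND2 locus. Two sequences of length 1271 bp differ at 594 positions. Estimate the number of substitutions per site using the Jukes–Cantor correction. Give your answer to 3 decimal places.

0.732

p = 594/1271 ≈ 0.467349.
d = −(3/4) ln(1 − 4p/3) = −0.75 ln(1 − 0.623132) = −0.75 ln(0.376868)
  = −0.75 × (-0.975860) = 0.731895 substitutions/site.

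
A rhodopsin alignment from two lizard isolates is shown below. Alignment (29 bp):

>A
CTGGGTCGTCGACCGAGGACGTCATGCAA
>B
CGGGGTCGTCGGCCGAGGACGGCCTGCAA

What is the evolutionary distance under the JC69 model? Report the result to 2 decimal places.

0.15

The sequences differ at 4 of 29 sites (2, 12, 22, 24), so p = 4/29 ≈ 0.137931.
d = −(3/4) ln(1 − 4p/3) = −0.75 ln(1 − 0.183908) = −0.75 ln(0.816092)
  = −0.75 × (-0.203228) = 0.152421 substitutions/site.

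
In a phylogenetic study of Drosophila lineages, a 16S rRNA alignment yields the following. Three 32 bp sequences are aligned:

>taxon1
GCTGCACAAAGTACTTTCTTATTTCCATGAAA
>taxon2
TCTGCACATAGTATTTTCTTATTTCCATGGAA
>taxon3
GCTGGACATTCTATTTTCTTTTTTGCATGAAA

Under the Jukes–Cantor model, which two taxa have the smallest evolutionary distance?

taxon1–taxon2: 4/32 differ, p = 0.125, d = 0.137.
taxon1–taxon3: 7/32 differ, p = 0.219, d = 0.259.
taxon2–taxon3: 7/32 differ, p = 0.219, d = 0.259.
The smallest distance is between taxon1 and taxon2.

taxon1 and taxon2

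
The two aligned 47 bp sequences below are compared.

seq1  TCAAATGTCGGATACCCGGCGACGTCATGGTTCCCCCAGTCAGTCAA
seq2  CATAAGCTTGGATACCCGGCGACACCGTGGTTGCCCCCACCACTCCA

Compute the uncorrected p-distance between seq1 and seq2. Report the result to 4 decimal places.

The sequences differ at 15 of 47 positions.
p = 15/47 = 0.319148… ≈ 0.3191 (to 4 d.p.).

0.3191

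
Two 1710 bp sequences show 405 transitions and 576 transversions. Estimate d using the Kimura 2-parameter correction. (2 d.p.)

P = 405/1710 ≈ 0.236842 and Q = 576/1710 ≈ 0.336842.
Under the Kimura two-parameter model, d = −½ ln(1 − 2P − Q) − ¼ ln(1 − 2Q).
1 − 2P − Q = 0.189474, giving −½ ln(0.189474) = 0.831752.
1 − 2Q = 0.326316, giving −¼ ln(0.326316) = 0.279972.
d = 0.831752 + 0.279972 = 1.111724.

1.11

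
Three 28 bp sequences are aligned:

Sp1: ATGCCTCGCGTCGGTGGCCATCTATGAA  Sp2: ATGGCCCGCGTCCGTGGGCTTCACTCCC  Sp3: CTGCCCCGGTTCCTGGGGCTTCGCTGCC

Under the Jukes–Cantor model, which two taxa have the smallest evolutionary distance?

Sp2 and Sp3

Sp1–Sp2: 10/28 differ, p = 0.357, d = 0.485.
Sp1–Sp3: 13/28 differ, p = 0.464, d = 0.724.
Sp2–Sp3: 8/28 differ, p = 0.286, d = 0.360.
The smallest distance is between Sp2 and Sp3.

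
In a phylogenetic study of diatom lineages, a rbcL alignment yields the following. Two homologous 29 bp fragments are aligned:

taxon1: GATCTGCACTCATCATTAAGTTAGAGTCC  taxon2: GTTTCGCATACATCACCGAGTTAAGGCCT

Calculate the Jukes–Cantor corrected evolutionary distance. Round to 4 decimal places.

The sequences differ at 12 of 29 sites, so p = 12/29 ≈ 0.413793.
d = −(3/4) ln(1 − 4p/3) = −0.75 ln(1 − 0.551724) = −0.75 ln(0.448276)
  = −0.75 × (-0.802346) = 0.601760 substitutions/site.

0.6018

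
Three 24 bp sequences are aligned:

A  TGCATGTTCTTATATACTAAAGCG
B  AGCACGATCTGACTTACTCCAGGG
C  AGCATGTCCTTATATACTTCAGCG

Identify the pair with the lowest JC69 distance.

A and C

A–B: 9/24 differ, p = 0.375, d = 0.520.
A–C: 4/24 differ, p = 0.167, d = 0.188.
B–C: 8/24 differ, p = 0.333, d = 0.441.
The smallest distance is between A and C.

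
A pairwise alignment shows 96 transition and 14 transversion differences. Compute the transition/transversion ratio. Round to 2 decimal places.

6.86

R = 96/14 = 6.857142… ≈ 6.86 (to 2 d.p.).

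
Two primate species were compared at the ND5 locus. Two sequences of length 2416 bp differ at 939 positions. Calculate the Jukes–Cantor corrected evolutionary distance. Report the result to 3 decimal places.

p = 939/2416 ≈ 0.388659.
d = −(3/4) ln(1 − 4p/3) = −0.75 ln(1 − 0.518212) = −0.75 ln(0.481788)
  = −0.75 × (-0.730251) = 0.547688 substitutions/site.

0.548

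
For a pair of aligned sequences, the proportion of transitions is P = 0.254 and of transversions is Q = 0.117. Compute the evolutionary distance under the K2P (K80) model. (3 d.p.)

Under the Kimura two-parameter model, d = −½ ln(1 − 2P − Q) − ¼ ln(1 − 2Q).
1 − 2P − Q = 0.375, giving −½ ln(0.375) = 0.490415.
1 − 2Q = 0.766, giving −¼ ln(0.766) = 0.066643.
d = 0.490415 + 0.066643 = 0.557058.

0.557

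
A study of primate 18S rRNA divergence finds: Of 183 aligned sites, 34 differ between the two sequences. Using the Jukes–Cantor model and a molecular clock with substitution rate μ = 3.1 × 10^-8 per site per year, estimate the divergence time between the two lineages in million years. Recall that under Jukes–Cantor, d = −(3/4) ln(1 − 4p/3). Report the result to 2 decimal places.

3.44

p = 34/183 ≈ 0.185792.
d = −(3/4) ln(1 − 4p/3) = −0.75 ln(1 − 0.247723) = −0.75 ln(0.752277)
  = −0.75 × (-0.284651) = 0.213488 substitutions/site.
Under a molecular clock d = 2μt, so t = d/(2μ) = 0.213488 / (2 × 3.1 × 10^-8) = 3.44 million years.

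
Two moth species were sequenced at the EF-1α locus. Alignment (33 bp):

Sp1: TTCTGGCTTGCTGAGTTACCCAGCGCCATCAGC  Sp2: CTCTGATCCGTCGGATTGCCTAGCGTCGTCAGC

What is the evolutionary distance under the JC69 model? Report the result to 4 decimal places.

The sequences differ at 13 of 33 sites, so p = 13/33 ≈ 0.393939.
d = −(3/4) ln(1 − 4p/3) = −0.75 ln(1 − 0.525252) = −0.75 ln(0.474748)
  = −0.75 × (-0.744971) = 0.558728 substitutions/site.

0.5587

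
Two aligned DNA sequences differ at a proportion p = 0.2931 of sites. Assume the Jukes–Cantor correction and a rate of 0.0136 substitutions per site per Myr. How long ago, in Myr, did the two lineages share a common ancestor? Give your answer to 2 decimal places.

d = −(3/4) ln(1 − 4p/3) = −0.75 ln(1 − 0.3908) = −0.75 ln(0.6092)
  = −0.75 × (-0.495609) = 0.371707 substitutions/site.
Under a molecular clock d = 2μt, so t = d/(2μ) = 0.371707 / (2 × 0.0136) = 13.67 Myr.

13.67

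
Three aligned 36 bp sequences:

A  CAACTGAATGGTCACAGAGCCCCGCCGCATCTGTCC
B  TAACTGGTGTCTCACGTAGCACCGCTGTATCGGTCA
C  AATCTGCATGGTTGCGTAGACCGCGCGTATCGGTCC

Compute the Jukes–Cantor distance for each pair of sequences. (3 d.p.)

A–B: 13/36 sites differ → p ≈ 0.361111, d = −0.75 ln(1 − 0.481481) = 0.492584 ≈ 0.493.
A–C: 13/36 sites differ → p ≈ 0.361111, d = −0.75 ln(1 − 0.481481) = 0.492584 ≈ 0.493.
B–C: 16/36 sites differ → p ≈ 0.444444, d = −0.75 ln(1 − 0.592592) = 0.673455 ≈ 0.673.

d(A,B) = 0.493, d(A,C) = 0.493, d(B,C) = 0.673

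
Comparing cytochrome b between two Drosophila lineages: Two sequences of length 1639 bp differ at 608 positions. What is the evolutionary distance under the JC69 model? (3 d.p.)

p = 608/1639 ≈ 0.370958.
d = −(3/4) ln(1 − 4p/3) = −0.75 ln(1 − 0.494611) = −0.75 ln(0.505389)
  = −0.75 × (-0.682427) = 0.511820 substitutions/site.

0.512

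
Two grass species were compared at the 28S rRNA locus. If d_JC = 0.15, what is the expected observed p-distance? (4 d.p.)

0.1360

p = (3/4)(1 − e^(−4d/3)) = 0.75 × (1 − e^(-0.2)) = 0.75 × (1 − 0.818731) = 0.135952.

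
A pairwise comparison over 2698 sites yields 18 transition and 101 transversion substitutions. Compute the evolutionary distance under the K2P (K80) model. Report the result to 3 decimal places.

P = 18/2698 ≈ 0.006672 and Q = 101/2698 ≈ 0.037435.
Under the Kimura two-parameter model, d = −½ ln(1 − 2P − Q) − ¼ ln(1 − 2Q).
1 − 2P − Q = 0.949221, giving −½ ln(0.949221) = 0.026057.
1 − 2Q = 0.92513, giving −¼ ln(0.92513) = 0.019455.
d = 0.026057 + 0.019455 = 0.045512.

0.046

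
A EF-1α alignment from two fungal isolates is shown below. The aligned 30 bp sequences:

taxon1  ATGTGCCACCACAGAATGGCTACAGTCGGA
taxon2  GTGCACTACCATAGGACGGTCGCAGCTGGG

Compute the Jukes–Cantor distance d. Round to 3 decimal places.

The sequences differ at 13 of 30 sites, so p = 13/30 ≈ 0.433333.
d = −(3/4) ln(1 − 4p/3) = −0.75 ln(1 − 0.577777) = −0.75 ln(0.422223)
  = −0.75 × (-0.862222) = 0.646667 substitutions/site.

0.647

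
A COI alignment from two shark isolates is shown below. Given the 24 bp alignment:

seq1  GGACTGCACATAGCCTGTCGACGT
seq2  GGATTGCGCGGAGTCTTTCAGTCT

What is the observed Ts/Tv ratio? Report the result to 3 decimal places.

Transitions are A↔G and C↔T; transversions are all other mismatches.
Transitions: 7. Transversions: 3.
R = 7/3 = 2.333333… ≈ 2.333 (to 3 d.p.).

2.333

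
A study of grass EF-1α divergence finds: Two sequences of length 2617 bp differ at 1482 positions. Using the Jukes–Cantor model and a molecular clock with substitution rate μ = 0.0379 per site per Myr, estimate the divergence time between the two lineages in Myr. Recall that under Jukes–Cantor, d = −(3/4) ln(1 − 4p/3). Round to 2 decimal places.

13.92

p = 1482/2617 ≈ 0.566297.
d = −(3/4) ln(1 − 4p/3) = −0.75 ln(1 − 0.755063) = −0.75 ln(0.244937)
  = −0.75 × (-1.406754) = 1.055066 substitutions/site.
Under a molecular clock d = 2μt, so t = d/(2μ) = 1.055066 / (2 × 0.0379) = 13.92 Myr.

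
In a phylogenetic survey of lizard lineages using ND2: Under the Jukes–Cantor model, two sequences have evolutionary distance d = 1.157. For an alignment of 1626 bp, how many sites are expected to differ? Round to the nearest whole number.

959

Invert JC69: p = (3/4)(1 − e^(−4d/3)) = 0.75 × (1 − e^(-1.542667)) = 0.75 × (1 − 0.213810) = 0.589643.
Expected differing sites = pL ≈ 0.589643 × 1626 = 958.759518 ≈ 959.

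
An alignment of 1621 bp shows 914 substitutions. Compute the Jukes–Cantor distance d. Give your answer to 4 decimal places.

p = 914/1621 ≈ 0.563849.
d = −(3/4) ln(1 − 4p/3) = −0.75 ln(1 − 0.751799) = −0.75 ln(0.248201)
  = −0.75 × (-1.393516) = 1.045137 substitutions/site.

1.0451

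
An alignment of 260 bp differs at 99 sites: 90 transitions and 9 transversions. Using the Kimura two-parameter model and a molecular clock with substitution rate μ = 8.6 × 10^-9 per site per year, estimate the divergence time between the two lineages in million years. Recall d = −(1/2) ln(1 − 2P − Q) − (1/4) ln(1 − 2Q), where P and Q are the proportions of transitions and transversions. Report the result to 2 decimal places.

P = 90/260 ≈ 0.346154 and Q = 9/260 ≈ 0.034615.
Under the Kimura two-parameter model, d = −½ ln(1 − 2P − Q) − ¼ ln(1 − 2Q).
1 − 2P − Q = 0.273077, giving −½ ln(0.273077) = 0.649001.
1 − 2Q = 0.93077, giving −¼ ln(0.93077) = 0.017936.
d = 0.649001 + 0.017936 = 0.666937.
Under a molecular clock d = 2μt, so t = d/(2μ) = 0.666937 / (2 × 8.6 × 10^-9) = 38.78 million years.

38.78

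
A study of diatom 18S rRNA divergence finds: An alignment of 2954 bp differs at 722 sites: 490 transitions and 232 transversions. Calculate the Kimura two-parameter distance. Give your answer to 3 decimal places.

0.307

P = 490/2954 ≈ 0.165877 and Q = 232/2954 ≈ 0.078538.
Under the Kimura two-parameter model, d = −½ ln(1 − 2P − Q) − ¼ ln(1 − 2Q).
1 − 2P − Q = 0.589708, giving −½ ln(0.589708) = 0.264064.
1 − 2Q = 0.842924, giving −¼ ln(0.842924) = 0.042720.
d = 0.264064 + 0.042720 = 0.306784.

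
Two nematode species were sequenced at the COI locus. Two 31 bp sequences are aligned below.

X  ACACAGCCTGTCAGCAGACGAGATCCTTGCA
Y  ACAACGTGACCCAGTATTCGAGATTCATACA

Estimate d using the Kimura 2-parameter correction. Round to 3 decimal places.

Of 31 sites, 5 differences are transitions and 8 are transversions, so P = 5/31 ≈ 0.16129 and Q = 8/31 ≈ 0.258065.
Under the Kimura two-parameter model, d = −½ ln(1 − 2P − Q) − ¼ ln(1 − 2Q).
1 − 2P − Q = 0.419355, giving −½ ln(0.419355) = 0.434519.
1 − 2Q = 0.48387, giving −¼ ln(0.48387) = 0.181485.
d = 0.434519 + 0.181485 = 0.616004.

0.616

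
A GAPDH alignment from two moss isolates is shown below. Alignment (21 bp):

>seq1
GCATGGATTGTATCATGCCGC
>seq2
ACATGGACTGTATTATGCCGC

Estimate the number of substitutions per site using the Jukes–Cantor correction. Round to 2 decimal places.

The sequences differ at 3 of 21 sites (1, 8, 14), so p = 3/21 ≈ 0.142857.
d = −(3/4) ln(1 − 4p/3) = −0.75 ln(1 − 0.190476) = −0.75 ln(0.809524)
  = −0.75 × (-0.211309) = 0.158482 substitutions/site.

0.16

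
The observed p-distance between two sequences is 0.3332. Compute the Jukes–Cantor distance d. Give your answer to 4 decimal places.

d = −(3/4) ln(1 − 4p/3) = −0.75 ln(1 − 0.444267) = −0.75 ln(0.555733)
  = −0.75 × (-0.587467) = 0.440600 substitutions/site.

0.4406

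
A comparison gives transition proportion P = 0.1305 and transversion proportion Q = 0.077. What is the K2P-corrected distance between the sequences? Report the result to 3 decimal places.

Under the Kimura two-parameter model, d = −½ ln(1 − 2P − Q) − ¼ ln(1 − 2Q).
1 − 2P − Q = 0.662, giving −½ ln(0.662) = 0.206245.
1 − 2Q = 0.846, giving −¼ ln(0.846) = 0.041809.
d = 0.206245 + 0.041809 = 0.248054.

0.248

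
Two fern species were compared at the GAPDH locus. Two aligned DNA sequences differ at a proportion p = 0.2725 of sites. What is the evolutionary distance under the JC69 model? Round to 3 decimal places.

d = −(3/4) ln(1 − 4p/3) = −0.75 ln(1 − 0.363333) = −0.75 ln(0.636667)
  = −0.75 × (-0.451509) = 0.338632 substitutions/site.

0.339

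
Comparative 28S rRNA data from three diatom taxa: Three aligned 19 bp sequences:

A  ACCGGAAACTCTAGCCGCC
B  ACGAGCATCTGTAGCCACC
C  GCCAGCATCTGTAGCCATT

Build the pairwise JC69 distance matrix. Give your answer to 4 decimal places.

d(A,B) = 0.4099, d(A,C) = 0.6181, d(B,C) = 0.2471

A–B: 6/19 sites differ → p ≈ 0.315789, d = −0.75 ln(1 − 0.421052) = 0.409907 ≈ 0.4099.
A–C: 8/19 sites differ → p ≈ 0.421053, d = −0.75 ln(1 − 0.561404) = 0.618132 ≈ 0.6181.
B–C: 4/19 sites differ → p ≈ 0.210526, d = −0.75 ln(1 − 0.280701) = 0.247109 ≈ 0.2471.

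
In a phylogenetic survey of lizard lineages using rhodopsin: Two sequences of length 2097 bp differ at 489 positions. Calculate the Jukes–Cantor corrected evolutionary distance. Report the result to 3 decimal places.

p = 489/2097 ≈ 0.23319.
d = −(3/4) ln(1 − 4p/3) = −0.75 ln(1 − 0.31092) = −0.75 ln(0.68908)
  = −0.75 × (-0.372398) = 0.279299 substitutions/site.

0.279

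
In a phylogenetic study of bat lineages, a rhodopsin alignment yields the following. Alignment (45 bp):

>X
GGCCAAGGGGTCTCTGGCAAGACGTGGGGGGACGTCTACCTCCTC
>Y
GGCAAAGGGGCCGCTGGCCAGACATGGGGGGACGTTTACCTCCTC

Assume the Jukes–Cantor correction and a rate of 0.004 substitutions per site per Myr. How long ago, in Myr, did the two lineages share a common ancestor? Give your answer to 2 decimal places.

18.35

The sequences differ at 6 of 45 sites (4, 11, 13, 19, 24, 36), so p = 6/45 ≈ 0.133333.
d = −(3/4) ln(1 − 4p/3) = −0.75 ln(1 − 0.177777) = −0.75 ln(0.822223)
  = −0.75 × (-0.195744) = 0.146808 substitutions/site.
Under a molecular clock d = 2μt, so t = d/(2μ) = 0.146808 / (2 × 0.004) = 18.35 Myr.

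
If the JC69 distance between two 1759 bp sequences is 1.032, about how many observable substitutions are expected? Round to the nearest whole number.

986

Invert JC69: p = (3/4)(1 − e^(−4d/3)) = 0.75 × (1 − e^(-1.376)) = 0.75 × (1 − 0.252587) = 0.560560.
Expected differing sites = pL ≈ 0.560560 × 1759 = 986.02504 ≈ 986.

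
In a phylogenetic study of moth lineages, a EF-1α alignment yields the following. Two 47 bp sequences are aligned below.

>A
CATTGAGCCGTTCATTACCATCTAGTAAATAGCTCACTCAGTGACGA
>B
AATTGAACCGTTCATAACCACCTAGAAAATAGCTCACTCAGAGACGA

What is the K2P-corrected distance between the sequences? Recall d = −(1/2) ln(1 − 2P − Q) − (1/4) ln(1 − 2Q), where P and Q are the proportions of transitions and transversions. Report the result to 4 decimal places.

0.1399

Of 47 sites, 2 differences are transitions and 4 are transversions, so P = 2/47 ≈ 0.042553 and Q = 4/47 ≈ 0.085106.
Under the Kimura two-parameter model, d = −½ ln(1 − 2P − Q) − ¼ ln(1 − 2Q).
1 − 2P − Q = 0.829788, giving −½ ln(0.829788) = 0.093293.
1 − 2Q = 0.829788, giving −¼ ln(0.829788) = 0.046646.
d = 0.093293 + 0.046646 = 0.139939.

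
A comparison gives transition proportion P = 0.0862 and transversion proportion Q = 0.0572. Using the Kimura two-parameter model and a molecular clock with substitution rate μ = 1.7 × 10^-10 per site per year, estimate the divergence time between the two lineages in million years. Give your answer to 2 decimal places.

472.93

Under the Kimura two-parameter model, d = −½ ln(1 − 2P − Q) − ¼ ln(1 − 2Q).
1 − 2P − Q = 0.7704, giving −½ ln(0.7704) = 0.130423.
1 − 2Q = 0.8856, giving −¼ ln(0.8856) = 0.030372.
d = 0.130423 + 0.030372 = 0.160795.
Under a molecular clock d = 2μt, so t = d/(2μ) = 0.160795 / (2 × 1.7 × 10^-10) = 472.93 million years.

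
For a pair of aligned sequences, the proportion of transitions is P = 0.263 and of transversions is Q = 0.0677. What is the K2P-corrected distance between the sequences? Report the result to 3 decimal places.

0.487

Under the Kimura two-parameter model, d = −½ ln(1 − 2P − Q) − ¼ ln(1 − 2Q).
1 − 2P − Q = 0.4063, giving −½ ln(0.4063) = 0.450332.
1 − 2Q = 0.8646, giving −¼ ln(0.8646) = 0.036372.
d = 0.450332 + 0.036372 = 0.486704.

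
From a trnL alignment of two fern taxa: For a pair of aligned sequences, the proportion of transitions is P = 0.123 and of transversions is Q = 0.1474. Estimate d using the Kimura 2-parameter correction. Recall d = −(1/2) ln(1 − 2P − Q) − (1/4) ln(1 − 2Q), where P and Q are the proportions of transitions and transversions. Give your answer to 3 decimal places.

0.337

Under the Kimura two-parameter model, d = −½ ln(1 − 2P − Q) − ¼ ln(1 − 2Q).
1 − 2P − Q = 0.6066, giving −½ ln(0.6066) = 0.249943.
1 − 2Q = 0.7052, giving −¼ ln(0.7052) = 0.087318.
d = 0.249943 + 0.087318 = 0.337261.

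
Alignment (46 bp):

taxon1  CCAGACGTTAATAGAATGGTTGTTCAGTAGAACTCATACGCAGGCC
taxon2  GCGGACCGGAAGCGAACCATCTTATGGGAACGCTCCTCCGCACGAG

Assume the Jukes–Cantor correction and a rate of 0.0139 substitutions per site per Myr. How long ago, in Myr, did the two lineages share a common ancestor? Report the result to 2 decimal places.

32.09

The sequences differ at 24 of 46 sites, so p = 24/46 ≈ 0.521739.
d = −(3/4) ln(1 − 4p/3) = −0.75 ln(1 − 0.695652) = −0.75 ln(0.304348)
  = −0.75 × (-1.189583) = 0.892187 substitutions/site.
Under a molecular clock d = 2μt, so t = d/(2μ) = 0.892187 / (2 × 0.0139) = 32.09 Myr.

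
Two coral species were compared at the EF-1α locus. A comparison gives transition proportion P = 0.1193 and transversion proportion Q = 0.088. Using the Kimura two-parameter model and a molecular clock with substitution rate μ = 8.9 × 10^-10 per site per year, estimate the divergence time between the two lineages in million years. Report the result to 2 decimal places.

Under the Kimura two-parameter model, d = −½ ln(1 − 2P − Q) − ¼ ln(1 − 2Q).
1 − 2P − Q = 0.6734, giving −½ ln(0.6734) = 0.197708.
1 − 2Q = 0.824, giving −¼ ln(0.824) = 0.048396.
d = 0.197708 + 0.048396 = 0.246104.
Under a molecular clock d = 2μt, so t = d/(2μ) = 0.246104 / (2 × 8.9 × 10^-10) = 138.26 million years.

138.26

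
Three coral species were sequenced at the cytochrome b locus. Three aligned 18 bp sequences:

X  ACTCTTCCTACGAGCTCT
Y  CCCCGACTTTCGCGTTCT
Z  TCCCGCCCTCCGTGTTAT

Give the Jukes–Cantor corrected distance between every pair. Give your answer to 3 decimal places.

X–Y: 8/18 sites differ → p ≈ 0.444444, d = −0.75 ln(1 − 0.592592) = 0.673455 ≈ 0.673.
X–Z: 8/18 sites differ → p ≈ 0.444444, d = −0.75 ln(1 − 0.592592) = 0.673455 ≈ 0.673.
Y–Z: 6/18 sites differ → p ≈ 0.333333, d = −0.75 ln(1 − 0.444444) = 0.440839 ≈ 0.441.

d(X,Y) = 0.673, d(X,Z) = 0.673, d(Y,Z) = 0.441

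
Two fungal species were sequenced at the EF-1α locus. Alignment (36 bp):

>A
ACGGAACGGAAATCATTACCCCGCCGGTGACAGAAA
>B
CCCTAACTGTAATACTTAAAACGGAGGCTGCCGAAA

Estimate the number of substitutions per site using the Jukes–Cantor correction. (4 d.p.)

The sequences differ at 16 of 36 sites, so p = 16/36 ≈ 0.444444.
d = −(3/4) ln(1 − 4p/3) = −0.75 ln(1 − 0.592592) = −0.75 ln(0.407408)
  = −0.75 × (-0.897940) = 0.673455 substitutions/site.

0.6735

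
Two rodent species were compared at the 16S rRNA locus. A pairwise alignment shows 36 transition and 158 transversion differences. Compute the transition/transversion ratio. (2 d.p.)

R = 36/158 = 0.227848… ≈ 0.23 (to 2 d.p.).

0.23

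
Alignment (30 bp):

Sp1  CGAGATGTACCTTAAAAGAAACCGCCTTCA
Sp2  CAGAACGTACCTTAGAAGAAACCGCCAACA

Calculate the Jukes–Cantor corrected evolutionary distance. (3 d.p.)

0.280

The sequences differ at 7 of 30 sites (2, 3, 4, 6, 15, 27, 28), so p = 7/30 ≈ 0.233333.
d = −(3/4) ln(1 − 4p/3) = −0.75 ln(1 − 0.311111) = −0.75 ln(0.688889)
  = −0.75 × (-0.372675) = 0.279506 substitutions/site.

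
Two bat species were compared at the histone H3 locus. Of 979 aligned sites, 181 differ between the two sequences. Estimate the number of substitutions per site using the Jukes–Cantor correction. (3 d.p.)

p = 181/979 ≈ 0.184883.
d = −(3/4) ln(1 − 4p/3) = −0.75 ln(1 − 0.246511) = −0.75 ln(0.753489)
  = −0.75 × (-0.283041) = 0.212281 substitutions/site.

0.212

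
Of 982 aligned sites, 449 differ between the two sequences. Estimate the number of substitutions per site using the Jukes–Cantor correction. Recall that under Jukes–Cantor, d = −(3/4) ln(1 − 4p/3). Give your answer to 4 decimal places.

0.7055

p = 449/982 ≈ 0.45723.
d = −(3/4) ln(1 − 4p/3) = −0.75 ln(1 − 0.60964) = −0.75 ln(0.39036)
  = −0.75 × (-0.940686) = 0.705515 substitutions/site.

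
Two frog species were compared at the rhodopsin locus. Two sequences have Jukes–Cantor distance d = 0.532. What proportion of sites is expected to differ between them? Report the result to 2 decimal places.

p = (3/4)(1 − e^(−4d/3)) = 0.75 × (1 − e^(-0.709333)) = 0.75 × (1 − 0.491972) = 0.381021.

0.38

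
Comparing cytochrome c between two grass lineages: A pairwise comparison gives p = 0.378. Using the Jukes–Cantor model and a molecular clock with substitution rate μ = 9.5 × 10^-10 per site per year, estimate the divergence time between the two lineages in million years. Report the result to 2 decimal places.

276.78

d = −(3/4) ln(1 − 4p/3) = −0.75 ln(1 − 0.504) = −0.75 ln(0.496)
  = −0.75 × (-0.701179) = 0.525884 substitutions/site.
Under a molecular clock d = 2μt, so t = d/(2μ) = 0.525884 / (2 × 9.5 × 10^-10) = 276.78 million years.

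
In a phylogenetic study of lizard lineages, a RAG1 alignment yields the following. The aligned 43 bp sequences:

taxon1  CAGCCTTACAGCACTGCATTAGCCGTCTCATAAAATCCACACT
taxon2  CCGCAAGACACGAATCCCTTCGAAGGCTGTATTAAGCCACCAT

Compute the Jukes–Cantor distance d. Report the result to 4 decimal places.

0.7899

The sequences differ at 21 of 43 sites, so p = 21/43 ≈ 0.488372.
d = −(3/4) ln(1 − 4p/3) = −0.75 ln(1 − 0.651163) = −0.75 ln(0.348837)
  = −0.75 × (-1.053151) = 0.789863 substitutions/site.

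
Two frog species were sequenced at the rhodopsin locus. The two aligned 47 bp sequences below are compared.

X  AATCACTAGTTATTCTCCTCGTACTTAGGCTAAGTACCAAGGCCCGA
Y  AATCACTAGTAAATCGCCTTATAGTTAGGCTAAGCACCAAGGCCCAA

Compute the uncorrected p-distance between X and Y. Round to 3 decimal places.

0.170

The sequences differ at 8 of 47 positions (sites 11, 13, 16, 20, 21, 24, 35, 46).
p = 8/47 = 0.170212… ≈ 0.170 (to 3 d.p.).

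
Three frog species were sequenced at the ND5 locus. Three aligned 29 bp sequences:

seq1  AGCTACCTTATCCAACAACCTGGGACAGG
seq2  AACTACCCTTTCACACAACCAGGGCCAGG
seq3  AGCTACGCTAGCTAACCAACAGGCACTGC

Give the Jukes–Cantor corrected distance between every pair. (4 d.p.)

seq1–seq2: 7/29 sites differ → p ≈ 0.241379, d = −0.75 ln(1 − 0.321839) = 0.291278 ≈ 0.2913.
seq1–seq3: 10/29 sites differ → p ≈ 0.344828, d = −0.75 ln(1 − 0.459771) = 0.461822 ≈ 0.4618.
seq2–seq3: 12/29 sites differ → p ≈ 0.413793, d = −0.75 ln(1 − 0.551724) = 0.601760 ≈ 0.6018.

d(seq1,seq2) = 0.2913, d(seq1,seq3) = 0.4618, d(seq2,seq3) = 0.6018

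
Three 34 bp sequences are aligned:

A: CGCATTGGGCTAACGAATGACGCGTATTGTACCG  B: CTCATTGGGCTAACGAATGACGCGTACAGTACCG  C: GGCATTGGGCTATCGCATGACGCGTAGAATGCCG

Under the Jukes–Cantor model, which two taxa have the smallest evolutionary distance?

A–B: 3/34 differ, p = 0.088, d = 0.094.
A–C: 7/34 differ, p = 0.206, d = 0.241.
B–C: 7/34 differ, p = 0.206, d = 0.241.
The smallest distance is between A and B.

A and B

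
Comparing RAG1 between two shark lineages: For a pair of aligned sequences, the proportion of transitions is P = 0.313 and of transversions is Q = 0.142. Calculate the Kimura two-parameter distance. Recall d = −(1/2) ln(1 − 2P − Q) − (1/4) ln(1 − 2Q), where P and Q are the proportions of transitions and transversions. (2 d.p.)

Under the Kimura two-parameter model, d = −½ ln(1 − 2P − Q) − ¼ ln(1 − 2Q).
1 − 2P − Q = 0.232, giving −½ ln(0.232) = 0.730509.
1 − 2Q = 0.716, giving −¼ ln(0.716) = 0.083519.
d = 0.730509 + 0.083519 = 0.814028.

0.81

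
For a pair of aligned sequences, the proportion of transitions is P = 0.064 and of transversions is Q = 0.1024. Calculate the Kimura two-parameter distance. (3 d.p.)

0.188

Under the Kimura two-parameter model, d = −½ ln(1 − 2P − Q) − ¼ ln(1 − 2Q).
1 − 2P − Q = 0.7696, giving −½ ln(0.7696) = 0.130942.
1 − 2Q = 0.7952, giving −¼ ln(0.7952) = 0.057290.
d = 0.130942 + 0.057290 = 0.188232.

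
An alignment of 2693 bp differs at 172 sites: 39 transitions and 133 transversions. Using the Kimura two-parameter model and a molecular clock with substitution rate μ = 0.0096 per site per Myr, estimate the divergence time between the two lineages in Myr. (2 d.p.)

P = 39/2693 ≈ 0.014482 and Q = 133/2693 ≈ 0.049387.
Under the Kimura two-parameter model, d = −½ ln(1 − 2P − Q) − ¼ ln(1 − 2Q).
1 − 2P − Q = 0.921649, giving −½ ln(0.921649) = 0.040795.
1 − 2Q = 0.901226, giving −¼ ln(0.901226) = 0.026000.
d = 0.040795 + 0.026000 = 0.066795.
Under a molecular clock d = 2μt, so t = d/(2μ) = 0.066795 / (2 × 0.0096) = 3.48 Myr.

3.48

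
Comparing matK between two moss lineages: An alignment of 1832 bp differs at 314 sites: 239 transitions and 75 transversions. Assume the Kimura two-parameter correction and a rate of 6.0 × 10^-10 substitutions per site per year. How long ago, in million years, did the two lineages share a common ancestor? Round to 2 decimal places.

167.52

P = 239/1832 ≈ 0.130459 and Q = 75/1832 ≈ 0.040939.
Under the Kimura two-parameter model, d = −½ ln(1 − 2P − Q) − ¼ ln(1 − 2Q).
1 − 2P − Q = 0.698143, giving −½ ln(0.698143) = 0.179666.
1 − 2Q = 0.918122, giving −¼ ln(0.918122) = 0.021356.
d = 0.179666 + 0.021356 = 0.201022.
Under a molecular clock d = 2μt, so t = d/(2μ) = 0.201022 / (2 × 6.0 × 10^-10) = 167.52 million years.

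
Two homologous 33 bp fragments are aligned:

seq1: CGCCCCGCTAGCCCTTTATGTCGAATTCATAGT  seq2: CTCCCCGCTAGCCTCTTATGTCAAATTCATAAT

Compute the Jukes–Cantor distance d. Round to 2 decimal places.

0.17

The sequences differ at 5 of 33 sites (2, 14, 15, 23, 32), so p = 5/33 ≈ 0.151515.
d = −(3/4) ln(1 − 4p/3) = −0.75 ln(1 − 0.20202) = −0.75 ln(0.79798)
  = −0.75 × (-0.225672) = 0.169254 substitutions/site.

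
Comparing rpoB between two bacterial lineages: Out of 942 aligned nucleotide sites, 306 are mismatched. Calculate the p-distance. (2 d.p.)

p = 306/942 = 0.324840… ≈ 0.32 (to 2 d.p.).

0.32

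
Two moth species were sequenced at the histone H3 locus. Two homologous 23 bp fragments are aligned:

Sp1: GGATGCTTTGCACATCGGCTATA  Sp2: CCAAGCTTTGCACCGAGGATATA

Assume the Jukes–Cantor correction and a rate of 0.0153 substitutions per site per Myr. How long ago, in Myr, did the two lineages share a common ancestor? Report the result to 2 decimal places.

12.76

The sequences differ at 7 of 23 sites (1, 2, 4, 14, 15, 16, 19), so p = 7/23 ≈ 0.304348.
d = −(3/4) ln(1 − 4p/3) = −0.75 ln(1 − 0.405797) = −0.75 ln(0.594203)
  = −0.75 × (-0.520534) = 0.390401 substitutions/site.
Under a molecular clock d = 2μt, so t = d/(2μ) = 0.390401 / (2 × 0.0153) = 12.76 Myr.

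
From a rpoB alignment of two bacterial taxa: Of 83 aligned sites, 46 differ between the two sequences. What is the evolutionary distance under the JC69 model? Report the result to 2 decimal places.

p = 46/83 ≈ 0.554217.
d = −(3/4) ln(1 − 4p/3) = −0.75 ln(1 − 0.738956) = −0.75 ln(0.261044)
  = −0.75 × (-1.343066) = 1.007300 substitutions/site.

1.01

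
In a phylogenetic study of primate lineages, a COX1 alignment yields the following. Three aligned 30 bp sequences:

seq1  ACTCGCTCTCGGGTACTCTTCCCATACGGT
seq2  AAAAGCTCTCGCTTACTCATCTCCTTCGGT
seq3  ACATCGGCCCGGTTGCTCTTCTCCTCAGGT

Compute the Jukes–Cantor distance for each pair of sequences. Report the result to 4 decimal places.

seq1–seq2: 9/30 sites differ → p = 0.3, d = −0.75 ln(1 − 0.4) = 0.383119 ≈ 0.3831.
seq1–seq3: 12/30 sites differ → p = 0.4, d = −0.75 ln(1 − 0.533333) = 0.571605 ≈ 0.5716.
seq2–seq3: 11/30 sites differ → p ≈ 0.366667, d = −0.75 ln(1 − 0.488889) = 0.503376 ≈ 0.5034.

d(seq1,seq2) = 0.3831, d(seq1,seq3) = 0.5716, d(seq2,seq3) = 0.5034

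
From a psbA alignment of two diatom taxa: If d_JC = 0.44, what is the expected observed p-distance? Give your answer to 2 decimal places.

0.33

p = (3/4)(1 − e^(−4d/3)) = 0.75 × (1 − e^(-0.586667)) = 0.75 × (1 − 0.556178) = 0.332867.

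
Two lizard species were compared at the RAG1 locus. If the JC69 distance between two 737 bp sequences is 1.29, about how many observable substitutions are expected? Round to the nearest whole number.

454

Invert JC69: p = (3/4)(1 − e^(−4d/3)) = 0.75 × (1 − e^(-1.72)) = 0.75 × (1 − 0.179066) = 0.615701.
Expected differing sites = pL ≈ 0.615701 × 737 = 453.771637 ≈ 454.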